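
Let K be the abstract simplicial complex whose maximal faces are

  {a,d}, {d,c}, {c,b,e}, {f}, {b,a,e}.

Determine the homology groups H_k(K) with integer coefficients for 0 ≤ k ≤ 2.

Fix the vertex order a < b < c < d < e < f and write every simplex with vertices in increasing order. Then dim K = 2 and the simplices of K are:

  0-simplices (6): a, b, c, d, e, f
  1-simplices (7): ab, ad, ae, bc, be, cd, ce
  2-simplices (2): abe, bce

giving chain groups C_0 ≅ Z^6, C_1 ≅ Z^7, C_2 ≅ Z^2.

Boundary ∂_1: C_1 → C_0 is given by ∂[p,q] = [q] − [p].
The 6×7 boundary matrix has rank 4 and Smith normal form diag(1,1,1,1).

The boundary map ∂_2: C_2 → C_1 sends each 2-simplex [p,q,r] to [q,r] − [p,r] + [p,q]. For instance
  ∂abe = be − ae + ab,
  ∂bce = ce − be + bc.
The resulting 7×2 matrix has rank 2, and its Smith normal form has invariant factors (1,1).

From H_k ≅ ker(∂_k) / im(∂_{k+1}) we obtain:

  H_0: rank C_0 − rank ∂_1 = 6 − 4 = 2, and the invariant factors of ∂_1 are all 1, so H_0 = Z^2.
  H_1: rank ker ∂_1 − rank ∂_2 = (7 − 4) − 2 = 1, and the invariant factors of ∂_2 are all 1, so H_1 = Z.
  H_2: rank ker ∂_2 − rank ∂_3 = (2 − 2) − 0 = 0, and there is no ∂_3, so H_2 = 0.

H_0 = Z^2,  H_1 = Z,  H_2 = 0.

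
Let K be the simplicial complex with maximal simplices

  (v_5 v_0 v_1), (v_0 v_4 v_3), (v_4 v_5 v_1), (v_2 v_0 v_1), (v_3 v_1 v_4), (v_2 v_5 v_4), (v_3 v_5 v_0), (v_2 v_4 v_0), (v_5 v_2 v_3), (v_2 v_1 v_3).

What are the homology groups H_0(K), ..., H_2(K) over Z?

H_0 ≅ Z,  H_1 ≅ Z/2,  H_2 = 0.

Take the total order v_0 < v_1 < v_2 < v_3 < v_4 < v_5 on the vertex set. Then K (dimension 2) consists of the simplices:

  0-simplices (6): [v_0], [v_1], [v_2], [v_3], [v_4], [v_5]
  1-simplices (15): (15 of them)
  2-simplices (10): [v_0,v_1,v_2], [v_0,v_1,v_5], [v_0,v_2,v_4], [v_0,v_3,v_4], [v_0,v_3,v_5], [v_1,v_2,v_3], [v_1,v_3,v_4], [v_1,v_4,v_5], [v_2,v_3,v_5], [v_2,v_4,v_5]

Hence C_0 ≅ Z^6, C_1 ≅ Z^15, C_2 ≅ Z^10.

Boundary ∂_1: C_1 → C_0 is given by ∂[p,q] = [q] − [p]. For instance
  ∂[v_1,v_3] = [v_3] − [v_1].
The resulting 6×15 matrix has rank 5, and its Smith normal form has invariant factors (1,1,1,1,1).

Boundary ∂_2: C_2 → C_1 maps a triangle to the signed sum of its edges. For instance
  ∂[v_1,v_2,v_3] = [v_2,v_3] − [v_1,v_3] + [v_1,v_2],
  ∂[v_0,v_1,v_5] = [v_1,v_5] − [v_0,v_5] + [v_0,v_1].
As a 15×10 matrix over Z this has rank 10, with invariant factors (1,1,1,1,1,1,1,1,1,2).

Now H_k = ker ∂_k / im ∂_{k+1}, so:

  H_0: rank C_0 − rank ∂_1 = 6 − 5 = 1, and the invariant factors of ∂_1 are all 1, so H_0 ≅ Z.
  H_1: rank ker ∂_1 − rank ∂_2 = (15 − 5) − 10 = 0, and ∂_2 has invariant factor 2 > 1, so H_1 ≅ Z/2.
  H_2: rank ker ∂_2 − rank ∂_3 = (10 − 10) − 0 = 0, and there is no ∂_3, so H_2 ≅ 0.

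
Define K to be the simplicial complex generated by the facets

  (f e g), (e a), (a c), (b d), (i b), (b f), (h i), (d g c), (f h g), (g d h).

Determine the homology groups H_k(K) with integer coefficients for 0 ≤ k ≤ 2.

H_0 = Z,  H_1 = Z^3,  H_2 = 0.

Take the total order a < b < c < d < e < f < g < h < i on the vertex set. Then K (dimension 2) consists of the simplices:

  0-simplices (9): a, b, c, d, e, f, g, h, i
  1-simplices (15): ac, ae, bd, bf, bi, cd, cg, dg, dh, ef, eg, fg, fh, gh, hi
  2-simplices (4): cdg, dgh, efg, fgh

so the chain groups are C_0 ≅ Z^9, C_1 ≅ Z^15, C_2 ≅ Z^4.

The boundary map ∂_1: C_1 → C_0 sends each edge [p,q] (with p < q) to q − p.
As a 9×15 matrix over Z this has rank 8, with invariant factors (1,1,1,1,1,1,1,1).

The boundary map ∂_2: C_2 → C_1 acts by ∂[p,q,r] = [q,r] − [p,r] + [p,q]. For instance
  ∂cdg = dg − cg + cd,
  ∂fgh = gh − fh + fg.
As a 15×4 matrix over Z this has rank 4, with invariant factors (1,1,1,1).

Reading off H_k = ker ∂_k / im ∂_{k+1}:

  H_0: rank C_0 − rank ∂_1 = 9 − 8 = 1, and the invariant factors of ∂_1 are all 1, so H_0 ≅ Z.
  H_1: rank ker ∂_1 − rank ∂_2 = (15 − 8) − 4 = 3, and the invariant factors of ∂_2 are all 1, so H_1 ≅ Z^3.
  H_2: rank ker ∂_2 − rank ∂_3 = (4 − 4) − 0 = 0, and there is no ∂_3, so H_2 ≅ 0.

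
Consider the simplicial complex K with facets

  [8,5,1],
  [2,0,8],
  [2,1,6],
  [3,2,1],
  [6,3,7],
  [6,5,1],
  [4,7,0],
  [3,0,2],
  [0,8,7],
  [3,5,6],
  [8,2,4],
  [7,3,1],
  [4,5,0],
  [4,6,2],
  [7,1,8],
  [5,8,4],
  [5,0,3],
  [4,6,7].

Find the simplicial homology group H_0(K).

K has 9 vertices, 27 edges, 18 triangles.
rank ∂_0 = 0, rank ∂_1 = 8 ⇒ b_0 = 9 − 0 − 8 = 1; all invariant factors of ∂_1 are 1 so no torsion. So H_0 = Z.

H_0 = Z.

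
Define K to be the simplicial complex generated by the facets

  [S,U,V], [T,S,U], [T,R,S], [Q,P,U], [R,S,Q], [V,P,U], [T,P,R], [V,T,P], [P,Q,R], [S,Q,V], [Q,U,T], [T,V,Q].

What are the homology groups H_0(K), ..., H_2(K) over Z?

H_0 ≅ Z,  H_1 ≅ Z/2,  H_2 = 0.

Fix the vertex order P < Q < R < S < T < U < V and write every simplex with vertices in increasing order. Then dim K = 2 and the simplices of K are:

  0-simplices (7): P, Q, R, S, T, U, V
  1-simplices (18): PQ, PR, PT, PU, PV, QR, QS, QT, QU, QV, RS, RT, ST, SU, SV, TU, TV, UV
  2-simplices (12): PQR, PQU, PRT, PTV, PUV, QRS, QSV, QTU, QTV, RST, STU, SUV

giving chain groups C_0 ≅ Z^7, C_1 ≅ Z^18, C_2 ≅ Z^12.

Boundary ∂_1: C_1 → C_0 sends each edge [p,q] (with p < q) to q − p. For instance
  ∂TV = V − T.
As a 7×18 matrix over Z this has rank 6, with invariant factors (1,1,1,1,1,1).

∂_2: C_2 → C_1 acts by ∂[p,q,r] = [q,r] − [p,r] + [p,q]. For instance
  ∂RST = ST − RT + RS,
  ∂QTV = TV − QV + QT.
This gives a 18×12 integer matrix of rank 12; reducing to Smith normal form yields diagonal entries (1,1,1,1,1,1,1,1,1,1,1,2).

From H_k ≅ ker(∂_k) / im(∂_{k+1}) we obtain:

  H_0: rank C_0 − rank ∂_1 = 7 − 6 = 1, and the invariant factors of ∂_1 are all 1, so H_0 ≅ Z.
  H_1: rank ker ∂_1 − rank ∂_2 = (18 − 6) − 12 = 0, and ∂_2 has invariant factor 2 > 1, so H_1 ≅ Z/2.
  H_2: rank ker ∂_2 − rank ∂_3 = (12 − 12) − 0 = 0, and there is no ∂_3, so H_2 ≅ 0.

As a check, the Euler characteristic is 7 − 18 + 12 = 1, which agrees with 1 − 0 + 0 = 1.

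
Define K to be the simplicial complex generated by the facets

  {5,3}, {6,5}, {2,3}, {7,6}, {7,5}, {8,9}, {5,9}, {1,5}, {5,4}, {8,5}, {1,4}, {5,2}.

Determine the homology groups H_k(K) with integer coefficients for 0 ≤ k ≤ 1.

H_0 = Z,  H_1 = Z^4.

Take the total order 1 < 2 < 3 < 4 < 5 < 6 < 7 < 8 < 9 on the vertex set. Then K (dimension 1) consists of the simplices:

  0-simplices (9): [1], [2], [3], [4], [5], [6], [7], [8], [9]
  1-simplices (12): [1,4], [1,5], [2,3], [2,5], [3,5], [4,5], [5,6], [5,7], [5,8], [5,9], [6,7], [8,9]

so the chain groups are C_0 ≅ Z^9, C_1 ≅ Z^12.

The boundary map ∂_1: C_1 → C_0 sends each edge [p,q] (with p < q) to q − p. For instance
  ∂[2,3] = [3] − [2].
The 9×12 boundary matrix has rank 8 and Smith normal form diag(1,1,1,1,1,1,1,1).

Reading off H_k = ker ∂_k / im ∂_{k+1}:

  H_0: rank C_0 − rank ∂_1 = 9 − 8 = 1, and the invariant factors of ∂_1 are all 1, so H_0 ≅ Z.
  H_1: rank ker ∂_1 − rank ∂_2 = (12 − 8) − 0 = 4, and there is no ∂_2, so H_1 ≅ Z^4.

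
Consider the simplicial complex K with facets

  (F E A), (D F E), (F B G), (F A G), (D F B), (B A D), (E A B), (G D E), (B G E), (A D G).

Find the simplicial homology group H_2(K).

H_2 = 0.

We work with the vertex ordering A < B < D < E < F < G. The simplices of K, each written with vertices in increasing order, are:

  0-simplices (6): A, B, D, E, F, G
  1-simplices (15): AB, AD, AE, AF, AG, BD, BE, BF, BG, DE, DF, DG, EF, EG, FG
  2-simplices (10): ABD, ABE, ADG, AEF, AFG, BDF, BEG, BFG, DEF, DEG

giving chain groups C_0 ≅ Z^6, C_1 ≅ Z^15, C_2 ≅ Z^10.

∂_1: C_1 → C_0 is given by ∂[p,q] = [q] − [p]. For instance
  ∂FG = G − F.
The 6×15 boundary matrix has rank 5 and Smith normal form diag(1,1,1,1,1).

Boundary ∂_2: C_2 → C_1 acts by ∂[p,q,r] = [q,r] − [p,r] + [p,q]. For instance
  ∂DEF = EF − DF + DE,
  ∂AEF = EF − AF + AE.
The 15×10 boundary matrix has rank 10 and Smith normal form diag(1,1,1,1,1,1,1,1,1,2).

Reading off H_k = ker ∂_k / im ∂_{k+1}:

  H_2: rank ker ∂_2 − rank ∂_3 = (10 − 10) − 0 = 0, and there is no ∂_3, so H_2 = 0.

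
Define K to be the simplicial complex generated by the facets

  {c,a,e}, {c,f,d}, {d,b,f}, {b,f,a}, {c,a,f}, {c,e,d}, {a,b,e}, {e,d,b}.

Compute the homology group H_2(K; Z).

H_2 = Z.

K has 6 vertices, 12 edges, 8 triangles.
rank ∂_2 = 7, rank ∂_3 = 0 ⇒ b_2 = 8 − 7 − 0 = 1. So H_2 = Z.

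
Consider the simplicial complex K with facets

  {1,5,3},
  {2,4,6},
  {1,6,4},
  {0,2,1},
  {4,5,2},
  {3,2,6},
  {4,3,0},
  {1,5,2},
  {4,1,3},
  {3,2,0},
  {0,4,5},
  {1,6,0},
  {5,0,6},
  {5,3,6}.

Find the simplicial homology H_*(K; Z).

Take the total order 0 < 1 < 2 < 3 < 4 < 5 < 6 on the vertex set. Then K (dimension 2) consists of the simplices:

  0-simplices (7): [0], [1], [2], [3], [4], [5], [6]
  1-simplices (21): [0,1], [0,2], [0,3], [0,4], [0,5], [0,6], [1,2], [1,3], [1,4], [1,5], [1,6], [2,3], [2,4], [2,5], [2,6], [3,4], [3,5], [3,6], [4,5], [4,6], [5,6]
  2-simplices (14): [0,1,2], [0,1,6], [0,2,3], [0,3,4], [0,4,5], [0,5,6], [1,2,5], [1,3,4], [1,3,5], [1,4,6], [2,3,6], [2,4,5], [2,4,6], [3,5,6]

Hence C_0 ≅ Z^7, C_1 ≅ Z^21, C_2 ≅ Z^14.

The boundary map ∂_1: C_1 → C_0 is given by ∂[p,q] = [q] − [p]. For instance
  ∂[3,6] = [6] − [3].
The resulting 7×21 matrix has rank 6, and its Smith normal form has invariant factors (1,1,1,1,1,1).

The boundary map ∂_2: C_2 → C_1 sends each 2-simplex [p,q,r] to [q,r] − [p,r] + [p,q]. For instance
  ∂[1,3,5] = [3,5] − [1,5] + [1,3],
  ∂[1,4,6] = [4,6] − [1,6] + [1,4].
This gives a 21×14 integer matrix of rank 13; reducing to Smith normal form yields diagonal entries (1,1,1,1,1,1,1,1,1,1,1,1,1).

Now H_k = ker ∂_k / im ∂_{k+1}, so:

  H_0: rank C_0 − rank ∂_1 = 7 − 6 = 1, and the invariant factors of ∂_1 are all 1, so H_0 = Z.
  H_1: rank ker ∂_1 − rank ∂_2 = (21 − 6) − 13 = 2, and the invariant factors of ∂_2 are all 1, so H_1 = Z^2.
  H_2: rank ker ∂_2 − rank ∂_3 = (14 − 13) − 0 = 1, and there is no ∂_3, so H_2 = Z.

H_0 ≅ Z,  H_1 ≅ Z^2,  H_2 ≅ Z.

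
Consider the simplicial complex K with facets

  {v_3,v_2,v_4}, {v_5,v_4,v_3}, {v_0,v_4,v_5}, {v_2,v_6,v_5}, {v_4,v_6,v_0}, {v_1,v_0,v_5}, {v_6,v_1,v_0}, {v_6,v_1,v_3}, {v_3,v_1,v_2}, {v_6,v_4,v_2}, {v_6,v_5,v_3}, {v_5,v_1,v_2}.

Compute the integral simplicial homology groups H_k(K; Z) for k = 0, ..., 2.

Take the total order v_0 < v_1 < v_2 < v_3 < v_4 < v_5 < v_6 on the vertex set. Then K (dimension 2) consists of the simplices:

  0-simplices (7): [v_0], [v_1], [v_2], [v_3], [v_4], [v_5], [v_6]
  1-simplices (18): (18 of them)
  2-simplices (12): (12 of them)

so the chain groups are C_0 ≅ Z^7, C_1 ≅ Z^18, C_2 ≅ Z^12.

∂_1: C_1 → C_0 is given by ∂[p,q] = [q] − [p]. For instance
  ∂[v_2,v_3] = [v_3] − [v_2].
As a 7×18 matrix over Z this has rank 6, with invariant factors (1,1,1,1,1,1).

Boundary ∂_2: C_2 → C_1 maps a triangle to the signed sum of its edges. For instance
  ∂[v_0,v_1,v_6] = [v_1,v_6] − [v_0,v_6] + [v_0,v_1],
  ∂[v_0,v_1,v_5] = [v_1,v_5] − [v_0,v_5] + [v_0,v_1].
This gives a 18×12 integer matrix of rank 12; reducing to Smith normal form yields diagonal entries (1,1,1,1,1,1,1,1,1,1,1,2).

Computing H_k = (kernel of ∂_k) / (image of ∂_{k+1}):

  H_0: rank C_0 − rank ∂_1 = 7 − 6 = 1, and the invariant factors of ∂_1 are all 1, so H_0 ≅ Z.
  H_1: rank ker ∂_1 − rank ∂_2 = (18 − 6) − 12 = 0, and ∂_2 has invariant factor 2 > 1, so H_1 ≅ Z/2Z.
  H_2: rank ker ∂_2 − rank ∂_3 = (12 − 12) − 0 = 0, and there is no ∂_3, so H_2 ≅ 0.

(K is a triangulation of the real projective plane RP^2.)

H_0 ≅ Z,  H_1 ≅ Z/2Z,  H_2 = 0.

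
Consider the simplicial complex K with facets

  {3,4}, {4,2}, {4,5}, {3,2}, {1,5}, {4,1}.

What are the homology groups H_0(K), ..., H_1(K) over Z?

H_0 = Z,  H_1 = Z^2.

K has 5 vertices, 6 edges.
rank ∂_0 = 0, rank ∂_1 = 4 ⇒ b_0 = 5 − 0 − 4 = 1; all invariant factors of ∂_1 are 1 so no torsion. So H_0 = Z.
rank ∂_1 = 4, rank ∂_2 = 0 ⇒ b_1 = 6 − 4 − 0 = 2. So H_1 = Z^2.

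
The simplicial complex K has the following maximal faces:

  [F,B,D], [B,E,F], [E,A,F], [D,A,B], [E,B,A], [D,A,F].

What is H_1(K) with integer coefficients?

We work with the vertex ordering A < B < D < E < F. The simplices of K, each written with vertices in increasing order, are:

  0-simplices (5): A, B, D, E, F
  1-simplices (9): AB, AD, AE, AF, BD, BE, BF, DF, EF
  2-simplices (6): ABD, ABE, ADF, AEF, BDF, BEF

Hence C_0 ≅ Z^5, C_1 ≅ Z^9, C_2 ≅ Z^6.

The boundary map ∂_1: C_1 → C_0 maps an edge to its endpoints' difference, ∂[p,q] = q − p. For instance
  ∂EF = F − E.
The resulting 5×9 matrix has rank 4, and its Smith normal form has invariant factors (1,1,1,1).

∂_2: C_2 → C_1 sends each 2-simplex [p,q,r] to [q,r] − [p,r] + [p,q]. For instance
  ∂ADF = DF − AF + AD,
  ∂BEF = EF − BF + BE.
The resulting 9×6 matrix has rank 5, and its Smith normal form has invariant factors (1,1,1,1,1).

Now H_k = ker ∂_k / im ∂_{k+1}, so:

  H_1: rank ker ∂_1 − rank ∂_2 = (9 − 4) − 5 = 0, and the invariant factors of ∂_2 are all 1, so H_1 = 0.

H_1 ≅ 0.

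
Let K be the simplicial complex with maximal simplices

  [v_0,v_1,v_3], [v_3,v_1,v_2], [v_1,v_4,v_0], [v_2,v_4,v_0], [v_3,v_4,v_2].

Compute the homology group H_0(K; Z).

H_0 = Z.

Fix the vertex order v_0 < v_1 < v_2 < v_3 < v_4 and write every simplex with vertices in increasing order. Then dim K = 2 and the simplices of K are:

  0-simplices (5): [v_0], [v_1], [v_2], [v_3], [v_4]
  1-simplices (10): [v_0,v_1], [v_0,v_2], [v_0,v_3], [v_0,v_4], [v_1,v_2], [v_1,v_3], [v_1,v_4], [v_2,v_3], [v_2,v_4], [v_3,v_4]
  2-simplices (5): [v_0,v_1,v_3], [v_0,v_1,v_4], [v_0,v_2,v_4], [v_1,v_2,v_3], [v_2,v_3,v_4]

giving chain groups C_0 ≅ Z^5, C_1 ≅ Z^10, C_2 ≅ Z^5.

The boundary map ∂_1: C_1 → C_0 maps an edge to its endpoints' difference, ∂[p,q] = q − p. For instance
  ∂[v_2,v_4] = [v_4] − [v_2].
This gives a 5×10 integer matrix of rank 4; reducing to Smith normal form yields diagonal entries (1,1,1,1).

The boundary map ∂_2: C_2 → C_1 acts by ∂[p,q,r] = [q,r] − [p,r] + [p,q]. For instance
  ∂[v_0,v_1,v_4] = [v_1,v_4] − [v_0,v_4] + [v_0,v_1],
  ∂[v_2,v_3,v_4] = [v_3,v_4] − [v_2,v_4] + [v_2,v_3].
The 10×5 boundary matrix has rank 5 and Smith normal form diag(1,1,1,1,1).

From H_k ≅ ker(∂_k) / im(∂_{k+1}) we obtain:

  H_0: rank C_0 − rank ∂_1 = 5 − 4 = 1, and the invariant factors of ∂_1 are all 1, so H_0 ≅ Z.

(K is a triangulation of the Möbius band.)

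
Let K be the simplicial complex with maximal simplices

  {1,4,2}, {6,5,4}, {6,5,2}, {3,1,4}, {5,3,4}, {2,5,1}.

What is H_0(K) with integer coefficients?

H_0 ≅ Z.

Fix the vertex order 1 < 2 < 3 < 4 < 5 < 6 and write every simplex with vertices in increasing order. Then dim K = 2 and the simplices of K are:

  0-simplices (6): [1], [2], [3], [4], [5], [6]
  1-simplices (12): [1,2], [1,3], [1,4], [1,5], [2,4], [2,5], [2,6], [3,4], [3,5], [4,5], [4,6], [5,6]
  2-simplices (6): [1,2,4], [1,2,5], [1,3,4], [2,5,6], [3,4,5], [4,5,6]

giving chain groups C_0 ≅ Z^6, C_1 ≅ Z^12, C_2 ≅ Z^6.

∂_1: C_1 → C_0 sends each edge [p,q] (with p < q) to q − p. For instance
  ∂[2,4] = [4] − [2].
The 6×12 boundary matrix has rank 5 and Smith normal form diag(1,1,1,1,1).

∂_2: C_2 → C_1 acts by ∂[p,q,r] = [q,r] − [p,r] + [p,q]. For instance
  ∂[3,4,5] = [4,5] − [3,5] + [3,4],
  ∂[2,5,6] = [5,6] − [2,6] + [2,5].
The resulting 12×6 matrix has rank 6, and its Smith normal form has invariant factors (1,1,1,1,1,1).

Computing H_k = (kernel of ∂_k) / (image of ∂_{k+1}):

  H_0: rank C_0 − rank ∂_1 = 6 − 5 = 1, and the invariant factors of ∂_1 are all 1, so H_0 ≅ Z.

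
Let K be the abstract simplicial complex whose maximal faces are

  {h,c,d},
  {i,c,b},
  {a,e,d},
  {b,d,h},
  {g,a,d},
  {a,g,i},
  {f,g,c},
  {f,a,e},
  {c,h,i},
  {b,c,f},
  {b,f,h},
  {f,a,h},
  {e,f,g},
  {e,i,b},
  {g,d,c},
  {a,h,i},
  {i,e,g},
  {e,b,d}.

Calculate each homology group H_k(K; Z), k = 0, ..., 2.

H_0 = Z,  H_1 = Z ⊕ Z/2,  H_2 = 0.

Take the total order a < b < c < d < e < f < g < h < i on the vertex set. Then K (dimension 2) consists of the simplices:

  0-simplices (9): a, b, c, d, e, f, g, h, i
  1-simplices (27): ad, ae, af, ag, ah, ai, bc, bd, be, bf, bh, bi, cd, cf, cg, ch, ci, de, dg, dh, ef, eg, ei, fg, fh, gi, hi
  2-simplices (18): ade, adg, aef, afh, agi, ahi, bcf, bci, bde, bdh, bei, bfh, cdg, cdh, cfg, chi, efg, egi

so the chain groups are C_0 ≅ Z^9, C_1 ≅ Z^27, C_2 ≅ Z^18.

The boundary map ∂_1: C_1 → C_0 is given by ∂[p,q] = [q] − [p].
The resulting 9×27 matrix has rank 8, and its Smith normal form has invariant factors (1,1,1,1,1,1,1,1).

Boundary ∂_2: C_2 → C_1 acts by ∂[p,q,r] = [q,r] − [p,r] + [p,q]. For instance
  ∂bdh = dh − bh + bd,
  ∂bfh = fh − bh + bf.
As a 27×18 matrix over Z this has rank 18, with invariant factors (1,1,1,1,1,1,1,1,1,1,1,1,1,1,1,1,1,2).

Now H_k = ker ∂_k / im ∂_{k+1}, so:

  H_0: rank C_0 − rank ∂_1 = 9 − 8 = 1, and the invariant factors of ∂_1 are all 1, so H_0 ≅ Z.
  H_1: rank ker ∂_1 − rank ∂_2 = (27 − 8) − 18 = 1, and ∂_2 has invariant factor 2 > 1, so H_1 ≅ Z ⊕ Z/2.
  H_2: rank ker ∂_2 − rank ∂_3 = (18 − 18) − 0 = 0, and there is no ∂_3, so H_2 ≅ 0.

(K is a triangulation of the Klein bottle.)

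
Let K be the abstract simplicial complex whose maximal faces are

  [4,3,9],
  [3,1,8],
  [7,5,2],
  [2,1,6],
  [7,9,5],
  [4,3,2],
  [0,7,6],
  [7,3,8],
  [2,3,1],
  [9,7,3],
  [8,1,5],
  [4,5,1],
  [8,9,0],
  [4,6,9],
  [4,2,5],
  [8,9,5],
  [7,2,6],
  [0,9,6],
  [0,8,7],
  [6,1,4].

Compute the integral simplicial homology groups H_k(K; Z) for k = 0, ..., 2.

Take the total order 0 < 1 < 2 < 3 < 4 < 5 < 6 < 7 < 8 < 9 on the vertex set. Then K (dimension 2) consists of the simplices:

  0-simplices (10): [0], [1], [2], [3], [4], [5], [6], [7], [8], [9]
  1-simplices (30): (30 of them)
  2-simplices (20): (20 of them)

Hence C_0 ≅ Z^10, C_1 ≅ Z^30, C_2 ≅ Z^20.

Boundary ∂_1: C_1 → C_0 maps an edge to its endpoints' difference, ∂[p,q] = q − p. For instance
  ∂[3,7] = [7] − [3].
The resulting 10×30 matrix has rank 9, and its Smith normal form has invariant factors (1,1,1,1,1,1,1,1,1).

Boundary ∂_2: C_2 → C_1 maps a triangle to the signed sum of its edges. For instance
  ∂[2,6,7] = [6,7] − [2,7] + [2,6],
  ∂[5,7,9] = [7,9] − [5,9] + [5,7].
As a 30×20 matrix over Z this has rank 20, with invariant factors (1,1,1,1,1,1,1,1,1,1,1,1,1,1,1,1,1,1,1,2).

Reading off H_k = ker ∂_k / im ∂_{k+1}:

  H_0: rank C_0 − rank ∂_1 = 10 − 9 = 1, and the invariant factors of ∂_1 are all 1, so H_0 = Z.
  H_1: rank ker ∂_1 − rank ∂_2 = (30 − 9) − 20 = 1, and ∂_2 has invariant factor 2 > 1, so H_1 = Z ⊕ Z/2Z.
  H_2: rank ker ∂_2 − rank ∂_3 = (20 − 20) − 0 = 0, and there is no ∂_3, so H_2 = 0.

As a check, the Euler characteristic is 10 − 30 + 20 = 0, which agrees with 1 − 1 + 0 = 0.
(K is a triangulation of the Klein bottle.)

H_0 = Z,  H_1 = Z ⊕ Z/2Z,  H_2 = 0.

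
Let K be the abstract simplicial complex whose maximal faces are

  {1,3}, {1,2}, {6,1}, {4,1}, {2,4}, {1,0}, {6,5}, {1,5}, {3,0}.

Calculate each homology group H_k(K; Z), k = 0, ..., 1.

Take the total order 0 < 1 < 2 < 3 < 4 < 5 < 6 on the vertex set. Then K (dimension 1) consists of the simplices:

  0-simplices (7): [0], [1], [2], [3], [4], [5], [6]
  1-simplices (9): [0,1], [0,3], [1,2], [1,3], [1,4], [1,5], [1,6], [2,4], [5,6]

Hence C_0 ≅ Z^7, C_1 ≅ Z^9.

The boundary map ∂_1: C_1 → C_0 maps an edge to its endpoints' difference, ∂[p,q] = q − p.
The 7×9 boundary matrix has rank 6 and Smith normal form diag(1,1,1,1,1,1).

From H_k ≅ ker(∂_k) / im(∂_{k+1}) we obtain:

  H_0: rank C_0 − rank ∂_1 = 7 − 6 = 1, and the invariant factors of ∂_1 are all 1, so H_0 ≅ Z.
  H_1: rank ker ∂_1 − rank ∂_2 = (9 − 6) − 0 = 3, and there is no ∂_2, so H_1 ≅ Z^3.

H_0 ≅ Z,  H_1 ≅ Z^3.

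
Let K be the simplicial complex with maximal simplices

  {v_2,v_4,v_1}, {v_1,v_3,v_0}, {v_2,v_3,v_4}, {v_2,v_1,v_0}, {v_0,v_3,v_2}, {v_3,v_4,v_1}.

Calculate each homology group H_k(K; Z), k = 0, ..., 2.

H_0 ≅ Z,  H_1 = 0,  H_2 ≅ Z.

Fix the vertex order v_0 < v_1 < v_2 < v_3 < v_4 and write every simplex with vertices in increasing order. Then dim K = 2 and the simplices of K are:

  0-simplices (5): [v_0], [v_1], [v_2], [v_3], [v_4]
  1-simplices (9): [v_0,v_1], [v_0,v_2], [v_0,v_3], [v_1,v_2], [v_1,v_3], [v_1,v_4], [v_2,v_3], [v_2,v_4], [v_3,v_4]
  2-simplices (6): [v_0,v_1,v_2], [v_0,v_1,v_3], [v_0,v_2,v_3], [v_1,v_2,v_4], [v_1,v_3,v_4], [v_2,v_3,v_4]

giving chain groups C_0 ≅ Z^5, C_1 ≅ Z^9, C_2 ≅ Z^6.

The boundary map ∂_1: C_1 → C_0 is given by ∂[p,q] = [q] − [p].
The 5×9 boundary matrix has rank 4 and Smith normal form diag(1,1,1,1).

The boundary map ∂_2: C_2 → C_1 sends each 2-simplex [p,q,r] to [q,r] − [p,r] + [p,q]. For instance
  ∂[v_0,v_1,v_2] = [v_1,v_2] − [v_0,v_2] + [v_0,v_1],
  ∂[v_0,v_2,v_3] = [v_2,v_3] − [v_0,v_3] + [v_0,v_2].
As a 9×6 matrix over Z this has rank 5, with invariant factors (1,1,1,1,1).

Computing H_k = (kernel of ∂_k) / (image of ∂_{k+1}):

  H_0: rank C_0 − rank ∂_1 = 5 − 4 = 1, and the invariant factors of ∂_1 are all 1, so H_0 ≅ Z.
  H_1: rank ker ∂_1 − rank ∂_2 = (9 − 4) − 5 = 0, and the invariant factors of ∂_2 are all 1, so H_1 ≅ 0.
  H_2: rank ker ∂_2 − rank ∂_3 = (6 − 5) − 0 = 1, and there is no ∂_3, so H_2 ≅ Z.

(K is a triangulation of the 2-sphere S^2.)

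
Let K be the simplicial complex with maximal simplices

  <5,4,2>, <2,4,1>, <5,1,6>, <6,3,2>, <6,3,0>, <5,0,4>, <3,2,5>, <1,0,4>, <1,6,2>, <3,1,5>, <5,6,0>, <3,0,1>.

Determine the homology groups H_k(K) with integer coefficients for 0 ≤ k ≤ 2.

We work with the vertex ordering 0 < 1 < 2 < 3 < 4 < 5 < 6. The simplices of K, each written with vertices in increasing order, are:

  0-simplices (7): [0], [1], [2], [3], [4], [5], [6]
  1-simplices (18): [0,1], [0,3], [0,4], [0,5], [0,6], [1,2], [1,3], [1,4], [1,5], [1,6], [2,3], [2,4], [2,5], [2,6], [3,5], [3,6], [4,5], [5,6]
  2-simplices (12): [0,1,3], [0,1,4], [0,3,6], [0,4,5], [0,5,6], [1,2,4], [1,2,6], [1,3,5], [1,5,6], [2,3,5], [2,3,6], [2,4,5]

so the chain groups are C_0 ≅ Z^7, C_1 ≅ Z^18, C_2 ≅ Z^12.

∂_1: C_1 → C_0 sends each edge [p,q] (with p < q) to q − p. For instance
  ∂[0,6] = [6] − [0].
This gives a 7×18 integer matrix of rank 6; reducing to Smith normal form yields diagonal entries (1,1,1,1,1,1).

∂_2: C_2 → C_1 maps a triangle to the signed sum of its edges. For instance
  ∂[0,1,4] = [1,4] − [0,4] + [0,1],
  ∂[1,2,6] = [2,6] − [1,6] + [1,2].
As a 18×12 matrix over Z this has rank 12, with invariant factors (1,1,1,1,1,1,1,1,1,1,1,2).

From H_k ≅ ker(∂_k) / im(∂_{k+1}) we obtain:

  H_0: rank C_0 − rank ∂_1 = 7 − 6 = 1, and the invariant factors of ∂_1 are all 1, so H_0 = Z.
  H_1: rank ker ∂_1 − rank ∂_2 = (18 − 6) − 12 = 0, and ∂_2 has invariant factor 2 > 1, so H_1 = Z/2Z.
  H_2: rank ker ∂_2 − rank ∂_3 = (12 − 12) − 0 = 0, and there is no ∂_3, so H_2 = 0.

As a check, the Euler characteristic is 7 − 18 + 12 = 1, which agrees with 1 − 0 + 0 = 1.

H_0 = Z,  H_1 = Z/2Z,  H_2 = 0.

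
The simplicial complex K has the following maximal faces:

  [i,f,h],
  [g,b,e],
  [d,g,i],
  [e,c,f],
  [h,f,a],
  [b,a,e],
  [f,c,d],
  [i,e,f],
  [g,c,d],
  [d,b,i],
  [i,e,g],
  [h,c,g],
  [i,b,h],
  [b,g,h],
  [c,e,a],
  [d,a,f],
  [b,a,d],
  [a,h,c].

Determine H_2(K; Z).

H_2 ≅ 0.

Fix the vertex order a < b < c < d < e < f < g < h < i and write every simplex with vertices in increasing order. Then dim K = 2 and the simplices of K are:

  0-simplices (9): a, b, c, d, e, f, g, h, i
  1-simplices (27): ab, ac, ad, ae, af, ah, bd, be, bg, bh, bi, cd, ce, cf, cg, ch, df, dg, di, ef, eg, ei, fh, fi, gh, gi, hi
  2-simplices (18): abd, abe, ace, ach, adf, afh, bdi, beg, bgh, bhi, cdf, cdg, cef, cgh, dgi, efi, egi, fhi

Hence C_0 ≅ Z^9, C_1 ≅ Z^27, C_2 ≅ Z^18.

The boundary map ∂_1: C_1 → C_0 maps an edge to its endpoints' difference, ∂[p,q] = q − p. For instance
  ∂hi = i − h.
This gives a 9×27 integer matrix of rank 8; reducing to Smith normal form yields diagonal entries (1,1,1,1,1,1,1,1).

The boundary map ∂_2: C_2 → C_1 maps a triangle to the signed sum of its edges. For instance
  ∂abe = be − ae + ab,
  ∂cef = ef − cf + ce.
The 27×18 boundary matrix has rank 18 and Smith normal form diag(1,1,1,1,1,1,1,1,1,1,1,1,1,1,1,1,1,2).

Now H_k = ker ∂_k / im ∂_{k+1}, so:

  H_2: rank ker ∂_2 − rank ∂_3 = (18 − 18) − 0 = 0, and there is no ∂_3, so H_2 = 0.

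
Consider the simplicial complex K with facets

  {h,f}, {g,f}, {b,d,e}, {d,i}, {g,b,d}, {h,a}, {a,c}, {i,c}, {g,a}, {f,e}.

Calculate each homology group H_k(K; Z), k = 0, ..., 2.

Order the vertices as a < b < c < d < e < f < g < h < i. Listing each simplex with vertices in this order, K has dimension 2 with simplices:

  0-simplices (9): a, b, c, d, e, f, g, h, i
  1-simplices (13): ac, ag, ah, bd, be, bg, ci, de, dg, di, ef, fg, fh
  2-simplices (2): bde, bdg

Hence C_0 ≅ Z^9, C_1 ≅ Z^13, C_2 ≅ Z^2.

The boundary map ∂_1: C_1 → C_0 maps an edge to its endpoints' difference, ∂[p,q] = q − p. For instance
  ∂dg = g − d.
The resulting 9×13 matrix has rank 8, and its Smith normal form has invariant factors (1,1,1,1,1,1,1,1).

Boundary ∂_2: C_2 → C_1 sends each 2-simplex [p,q,r] to [q,r] − [p,r] + [p,q]. For instance
  ∂bde = de − be + bd,
  ∂bdg = dg − bg + bd.
The 13×2 boundary matrix has rank 2 and Smith normal form diag(1,1).

From H_k ≅ ker(∂_k) / im(∂_{k+1}) we obtain:

  H_0: rank C_0 − rank ∂_1 = 9 − 8 = 1, and the invariant factors of ∂_1 are all 1, so H_0 = Z.
  H_1: rank ker ∂_1 − rank ∂_2 = (13 − 8) − 2 = 3, and the invariant factors of ∂_2 are all 1, so H_1 = Z^3.
  H_2: rank ker ∂_2 − rank ∂_3 = (2 − 2) − 0 = 0, and there is no ∂_3, so H_2 = 0.

As a check, the Euler characteristic is 9 − 13 + 2 = -2, which agrees with 1 − 3 + 0 = -2.

H_0 = Z,  H_1 = Z^3,  H_2 = 0.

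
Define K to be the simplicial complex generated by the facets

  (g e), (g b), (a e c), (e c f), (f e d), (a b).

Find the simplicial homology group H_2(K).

Order the vertices as a < b < c < d < e < f < g. Listing each simplex with vertices in this order, K has dimension 2 with simplices:

  0-simplices (7): a, b, c, d, e, f, g
  1-simplices (10): ab, ac, ae, bg, ce, cf, de, df, ef, eg
  2-simplices (3): ace, cef, def

Hence C_0 ≅ Z^7, C_1 ≅ Z^10, C_2 ≅ Z^3.

Boundary ∂_1: C_1 → C_0 sends each edge [p,q] (with p < q) to q − p. For instance
  ∂ef = f − e.
This gives a 7×10 integer matrix of rank 6; reducing to Smith normal form yields diagonal entries (1,1,1,1,1,1).

∂_2: C_2 → C_1 maps a triangle to the signed sum of its edges. For instance
  ∂def = ef − df + de,
  ∂cef = ef − cf + ce.
The 10×3 boundary matrix has rank 3 and Smith normal form diag(1,1,1).

From H_k ≅ ker(∂_k) / im(∂_{k+1}) we obtain:

  H_2: rank ker ∂_2 − rank ∂_3 = (3 − 3) − 0 = 0, and there is no ∂_3, so H_2 ≅ 0.

H_2 = 0.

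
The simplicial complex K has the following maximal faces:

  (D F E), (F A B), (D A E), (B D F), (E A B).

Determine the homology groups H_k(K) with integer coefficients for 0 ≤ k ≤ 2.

Take the total order A < B < D < E < F on the vertex set. Then K (dimension 2) consists of the simplices:

  0-simplices (5): A, B, D, E, F
  1-simplices (10): AB, AD, AE, AF, BD, BE, BF, DE, DF, EF
  2-simplices (5): ABE, ABF, ADE, BDF, DEF

giving chain groups C_0 ≅ Z^5, C_1 ≅ Z^10, C_2 ≅ Z^5.

Boundary ∂_1: C_1 → C_0 sends each edge [p,q] (with p < q) to q − p. For instance
  ∂BF = F − B.
This gives a 5×10 integer matrix of rank 4; reducing to Smith normal form yields diagonal entries (1,1,1,1).

The boundary map ∂_2: C_2 → C_1 sends each 2-simplex [p,q,r] to [q,r] − [p,r] + [p,q]. For instance
  ∂DEF = EF − DF + DE,
  ∂ADE = DE − AE + AD.
The resulting 10×5 matrix has rank 5, and its Smith normal form has invariant factors (1,1,1,1,1).

Now H_k = ker ∂_k / im ∂_{k+1}, so:

  H_0: rank C_0 − rank ∂_1 = 5 − 4 = 1, and the invariant factors of ∂_1 are all 1, so H_0 = Z.
  H_1: rank ker ∂_1 − rank ∂_2 = (10 − 4) − 5 = 1, and the invariant factors of ∂_2 are all 1, so H_1 = Z.
  H_2: rank ker ∂_2 − rank ∂_3 = (5 − 5) − 0 = 0, and there is no ∂_3, so H_2 = 0.

H_0 = Z,  H_1 = Z,  H_2 = 0.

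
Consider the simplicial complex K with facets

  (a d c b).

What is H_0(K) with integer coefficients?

H_0 = Z.

Fix the vertex order a < b < c < d and write every simplex with vertices in increasing order. Then dim K = 3 and the simplices of K are:

  0-simplices (4): a, b, c, d
  1-simplices (6): ab, ac, ad, bc, bd, cd
  2-simplices (4): abc, abd, acd, bcd
  3-simplices (1): abcd

giving chain groups C_0 ≅ Z^4, C_1 ≅ Z^6, C_2 ≅ Z^4, C_3 ≅ Z^1.

∂_1: C_1 → C_0 is given by ∂[p,q] = [q] − [p].
The resulting 4×6 matrix has rank 3, and its Smith normal form has invariant factors (1,1,1).

Boundary ∂_2: C_2 → C_1 acts by ∂[p,q,r] = [q,r] − [p,r] + [p,q]. For instance
  ∂abc = bc − ac + ab,
  ∂bcd = cd − bd + bc.
The 6×4 boundary matrix has rank 3 and Smith normal form diag(1,1,1).

Boundary ∂_3: C_3 → C_2 sends each 3-simplex σ to the alternating sum Σ_i (−1)^i (σ with its i-th vertex removed). For instance
  ∂abcd = bcd − acd + abd − abc.
This gives a 4×1 integer matrix of rank 1; reducing to Smith normal form yields diagonal entries (1).

Now H_k = ker ∂_k / im ∂_{k+1}, so:

  H_0: rank C_0 − rank ∂_1 = 4 − 3 = 1, and the invariant factors of ∂_1 are all 1, so H_0 = Z.

(K is a triangulation of the 3-simplex.)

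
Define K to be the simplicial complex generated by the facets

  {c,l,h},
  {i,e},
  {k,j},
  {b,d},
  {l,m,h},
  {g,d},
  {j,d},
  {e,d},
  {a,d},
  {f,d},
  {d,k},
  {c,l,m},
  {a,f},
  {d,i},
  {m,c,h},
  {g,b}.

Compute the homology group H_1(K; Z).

Order the vertices as a < b < c < d < e < f < g < h < i < j < k < l < m. Listing each simplex with vertices in this order, K has dimension 2 with simplices:

  0-simplices (13): a, b, c, d, e, f, g, h, i, j, k, l, m
  1-simplices (18): ad, af, bd, bg, ch, cl, cm, de, df, dg, di, dj, dk, ei, hl, hm, jk, lm
  2-simplices (4): chl, chm, clm, hlm

giving chain groups C_0 ≅ Z^13, C_1 ≅ Z^18, C_2 ≅ Z^4.

The boundary map ∂_1: C_1 → C_0 sends each edge [p,q] (with p < q) to q − p.
This gives a 13×18 integer matrix of rank 11; reducing to Smith normal form yields diagonal entries (1,1,1,1,1,1,1,1,1,1,1).

Boundary ∂_2: C_2 → C_1 maps a triangle to the signed sum of its edges. For instance
  ∂chl = hl − cl + ch,
  ∂hlm = lm − hm + hl.
The 18×4 boundary matrix has rank 3 and Smith normal form diag(1,1,1).

Now H_k = ker ∂_k / im ∂_{k+1}, so:

  H_1: rank ker ∂_1 − rank ∂_2 = (18 − 11) − 3 = 4, and the invariant factors of ∂_2 are all 1, so H_1 ≅ Z^4.

H_1 ≅ Z^4.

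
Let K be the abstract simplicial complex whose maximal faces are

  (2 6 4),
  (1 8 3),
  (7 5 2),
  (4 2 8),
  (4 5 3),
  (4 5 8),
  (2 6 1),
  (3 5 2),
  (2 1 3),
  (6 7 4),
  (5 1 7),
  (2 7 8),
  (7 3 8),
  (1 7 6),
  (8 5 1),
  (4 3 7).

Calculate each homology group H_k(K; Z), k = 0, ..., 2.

H_0 = Z,  H_1 = Z^2,  H_2 = Z.

Fix the vertex order 1 < 2 < 3 < 4 < 5 < 6 < 7 < 8 and write every simplex with vertices in increasing order. Then dim K = 2 and the simplices of K are:

  0-simplices (8): [1], [2], [3], [4], [5], [6], [7], [8]
  1-simplices (24): (24 of them)
  2-simplices (16): [1,2,3], [1,2,6], [1,3,8], [1,5,7], [1,5,8], [1,6,7], [2,3,5], [2,4,6], [2,4,8], [2,5,7], [2,7,8], [3,4,5], [3,4,7], [3,7,8], [4,5,8], [4,6,7]

giving chain groups C_0 ≅ Z^8, C_1 ≅ Z^24, C_2 ≅ Z^16.

∂_1: C_1 → C_0 is given by ∂[p,q] = [q] − [p]. For instance
  ∂[5,8] = [8] − [5].
As a 8×24 matrix over Z this has rank 7, with invariant factors (1,1,1,1,1,1,1).

∂_2: C_2 → C_1 maps a triangle to the signed sum of its edges. For instance
  ∂[2,4,8] = [4,8] − [2,8] + [2,4],
  ∂[1,5,7] = [5,7] − [1,7] + [1,5].
As a 24×16 matrix over Z this has rank 15, with invariant factors (1,1,1,1,1,1,1,1,1,1,1,1,1,1,1).

Now H_k = ker ∂_k / im ∂_{k+1}, so:

  H_0: rank C_0 − rank ∂_1 = 8 − 7 = 1, and the invariant factors of ∂_1 are all 1, so H_0 ≅ Z.
  H_1: rank ker ∂_1 − rank ∂_2 = (24 − 7) − 15 = 2, and the invariant factors of ∂_2 are all 1, so H_1 ≅ Z^2.
  H_2: rank ker ∂_2 − rank ∂_3 = (16 − 15) − 0 = 1, and there is no ∂_3, so H_2 ≅ Z.

As a check, the Euler characteristic is 8 − 24 + 16 = 0, which agrees with 1 − 2 + 1 = 0.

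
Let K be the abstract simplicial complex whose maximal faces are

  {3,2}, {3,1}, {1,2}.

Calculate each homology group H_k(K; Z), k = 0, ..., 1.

Take the total order 1 < 2 < 3 on the vertex set. Then K (dimension 1) consists of the simplices:

  0-simplices (3): [1], [2], [3]
  1-simplices (3): [1,2], [1,3], [2,3]

so the chain groups are C_0 ≅ Z^3, C_1 ≅ Z^3.

Boundary ∂_1: C_1 → C_0 is given by ∂[p,q] = [q] − [p].
As a 3×3 matrix over Z this has rank 2, with invariant factors (1,1).

Now H_k = ker ∂_k / im ∂_{k+1}, so:

  H_0: rank C_0 − rank ∂_1 = 3 − 2 = 1, and the invariant factors of ∂_1 are all 1, so H_0 ≅ Z.
  H_1: rank ker ∂_1 − rank ∂_2 = (3 − 2) − 0 = 1, and there is no ∂_2, so H_1 ≅ Z.

H_0 = Z,  H_1 = Z.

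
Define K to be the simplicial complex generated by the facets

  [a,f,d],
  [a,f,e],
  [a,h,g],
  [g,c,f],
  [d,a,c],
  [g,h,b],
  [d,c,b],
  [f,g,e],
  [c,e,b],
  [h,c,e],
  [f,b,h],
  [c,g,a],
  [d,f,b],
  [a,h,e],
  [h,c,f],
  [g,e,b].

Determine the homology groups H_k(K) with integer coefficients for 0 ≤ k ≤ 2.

H_0 = Z,  H_1 = Z^2,  H_2 = Z.

Fix the vertex order a < b < c < d < e < f < g < h and write every simplex with vertices in increasing order. Then dim K = 2 and the simplices of K are:

  0-simplices (8): a, b, c, d, e, f, g, h
  1-simplices (24): ac, ad, ae, af, ag, ah, bc, bd, be, bf, bg, bh, cd, ce, cf, cg, ch, df, ef, eg, eh, fg, fh, gh
  2-simplices (16): acd, acg, adf, aef, aeh, agh, bcd, bce, bdf, beg, bfh, bgh, ceh, cfg, cfh, efg

so the chain groups are C_0 ≅ Z^8, C_1 ≅ Z^24, C_2 ≅ Z^16.

The boundary map ∂_1: C_1 → C_0 sends each edge [p,q] (with p < q) to q − p. For instance
  ∂bc = c − b.
The 8×24 boundary matrix has rank 7 and Smith normal form diag(1,1,1,1,1,1,1).

∂_2: C_2 → C_1 acts by ∂[p,q,r] = [q,r] − [p,r] + [p,q]. For instance
  ∂aeh = eh − ah + ae,
  ∂cfg = fg − cg + cf.
This gives a 24×16 integer matrix of rank 15; reducing to Smith normal form yields diagonal entries (1,1,1,1,1,1,1,1,1,1,1,1,1,1,1).

From H_k ≅ ker(∂_k) / im(∂_{k+1}) we obtain:

  H_0: rank C_0 − rank ∂_1 = 8 − 7 = 1, and the invariant factors of ∂_1 are all 1, so H_0 ≅ Z.
  H_1: rank ker ∂_1 − rank ∂_2 = (24 − 7) − 15 = 2, and the invariant factors of ∂_2 are all 1, so H_1 ≅ Z^2.
  H_2: rank ker ∂_2 − rank ∂_3 = (16 − 15) − 0 = 1, and there is no ∂_3, so H_2 ≅ Z.

As a check, the Euler characteristic is 8 − 24 + 16 = 0, which agrees with 1 − 2 + 1 = 0.
(K is a triangulation of the torus T^2.)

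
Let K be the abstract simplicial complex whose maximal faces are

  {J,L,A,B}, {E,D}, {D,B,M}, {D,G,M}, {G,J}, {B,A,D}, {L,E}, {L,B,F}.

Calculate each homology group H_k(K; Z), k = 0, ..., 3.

H_0 ≅ Z,  H_1 ≅ Z^2,  H_2 = 0,  H_3 = 0.

Take the total order A < B < D < E < F < G < J < L < M on the vertex set. Then K (dimension 3) consists of the simplices:

  0-simplices (9): A, B, D, E, F, G, J, L, M
  1-simplices (17): AB, AD, AJ, AL, BD, BF, BJ, BL, BM, DE, DG, DM, EL, FL, GJ, GM, JL
  2-simplices (8): ABD, ABJ, ABL, AJL, BDM, BFL, BJL, DGM
  3-simplices (1): ABJL

giving chain groups C_0 ≅ Z^9, C_1 ≅ Z^17, C_2 ≅ Z^8, C_3 ≅ Z^1.

The boundary map ∂_1: C_1 → C_0 is given by ∂[p,q] = [q] − [p]. For instance
  ∂GJ = J − G.
This gives a 9×17 integer matrix of rank 8; reducing to Smith normal form yields diagonal entries (1,1,1,1,1,1,1,1).

The boundary map ∂_2: C_2 → C_1 acts by ∂[p,q,r] = [q,r] − [p,r] + [p,q]. For instance
  ∂BFL = FL − BL + BF,
  ∂ABL = BL − AL + AB.
This gives a 17×8 integer matrix of rank 7; reducing to Smith normal form yields diagonal entries (1,1,1,1,1,1,1).

Boundary ∂_3: C_3 → C_2 sends each 3-simplex σ to the alternating sum Σ_i (−1)^i (σ with its i-th vertex removed). For instance
  ∂ABJL = BJL − AJL + ABL − ABJ.
The 8×1 boundary matrix has rank 1 and Smith normal form diag(1).

From H_k ≅ ker(∂_k) / im(∂_{k+1}) we obtain:

  H_0: rank C_0 − rank ∂_1 = 9 − 8 = 1, and the invariant factors of ∂_1 are all 1, so H_0 ≅ Z.
  H_1: rank ker ∂_1 − rank ∂_2 = (17 − 8) − 7 = 2, and the invariant factors of ∂_2 are all 1, so H_1 ≅ Z^2.
  H_2: rank ker ∂_2 − rank ∂_3 = (8 − 7) − 1 = 0, and the invariant factors of ∂_3 are all 1, so H_2 ≅ 0.
  H_3: rank ker ∂_3 − rank ∂_4 = (1 − 1) − 0 = 0, and there is no ∂_4, so H_3 ≅ 0.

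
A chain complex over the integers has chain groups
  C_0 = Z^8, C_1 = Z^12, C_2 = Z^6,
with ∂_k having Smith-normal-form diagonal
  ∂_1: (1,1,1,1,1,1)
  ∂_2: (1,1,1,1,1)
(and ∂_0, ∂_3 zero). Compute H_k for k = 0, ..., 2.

H_0 = Z^2,  H_1 = Z,  H_2 = Z.

H_0: b_0 = 8 − 0 − 6 = 2; torsion from ∂_1 factors > 1: none. So H_0 = Z^2.
H_1: b_1 = 12 − 6 − 5 = 1; torsion from ∂_2 factors > 1: none. So H_1 = Z.
H_2: b_2 = 6 − 5 − 0 = 1; torsion from ∂_3 factors > 1: none. So H_2 = Z.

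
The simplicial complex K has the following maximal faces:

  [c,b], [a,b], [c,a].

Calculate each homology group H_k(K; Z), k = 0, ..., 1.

We work with the vertex ordering a < b < c. The simplices of K, each written with vertices in increasing order, are:

  0-simplices (3): a, b, c
  1-simplices (3): ab, ac, bc

giving chain groups C_0 ≅ Z^3, C_1 ≅ Z^3.

∂_1: C_1 → C_0 maps an edge to its endpoints' difference, ∂[p,q] = q − p. For instance
  ∂bc = c − b.
As a 3×3 matrix over Z this has rank 2, with invariant factors (1,1).

Now H_k = ker ∂_k / im ∂_{k+1}, so:

  H_0: rank C_0 − rank ∂_1 = 3 − 2 = 1, and the invariant factors of ∂_1 are all 1, so H_0 ≅ Z.
  H_1: rank ker ∂_1 − rank ∂_2 = (3 − 2) − 0 = 1, and there is no ∂_2, so H_1 ≅ Z.

As a check, the Euler characteristic is 3 − 3 = 0, which agrees with 1 − 1 = 0.

H_0 ≅ Z,  H_1 ≅ Z.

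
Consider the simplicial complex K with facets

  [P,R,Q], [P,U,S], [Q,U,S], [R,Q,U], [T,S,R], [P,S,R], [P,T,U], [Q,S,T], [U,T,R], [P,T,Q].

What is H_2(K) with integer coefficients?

H_2 ≅ 0.

Fix the vertex order P < Q < R < S < T < U and write every simplex with vertices in increasing order. Then dim K = 2 and the simplices of K are:

  0-simplices (6): P, Q, R, S, T, U
  1-simplices (15): PQ, PR, PS, PT, PU, QR, QS, QT, QU, RS, RT, RU, ST, SU, TU
  2-simplices (10): PQR, PQT, PRS, PSU, PTU, QRU, QST, QSU, RST, RTU

giving chain groups C_0 ≅ Z^6, C_1 ≅ Z^15, C_2 ≅ Z^10.

The boundary map ∂_1: C_1 → C_0 is given by ∂[p,q] = [q] − [p].
This gives a 6×15 integer matrix of rank 5; reducing to Smith normal form yields diagonal entries (1,1,1,1,1).

The boundary map ∂_2: C_2 → C_1 sends each 2-simplex [p,q,r] to [q,r] − [p,r] + [p,q]. For instance
  ∂QST = ST − QT + QS,
  ∂PSU = SU − PU + PS.
This gives a 15×10 integer matrix of rank 10; reducing to Smith normal form yields diagonal entries (1,1,1,1,1,1,1,1,1,2).

Reading off H_k = ker ∂_k / im ∂_{k+1}:

  H_2: rank ker ∂_2 − rank ∂_3 = (10 − 10) − 0 = 0, and there is no ∂_3, so H_2 ≅ 0.

(K is a triangulation of the real projective plane RP^2.)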